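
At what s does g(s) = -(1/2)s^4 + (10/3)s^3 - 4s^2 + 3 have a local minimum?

1

g'(s) = -2s^3 + 10s^2 - 8s. Setting g'(s) = 0 gives s ∈ {0, 1, 4}.
Second-derivative test with g''(s) = -6s^2 + 20s - 8: g''(0) = -8 < 0 ⇒ local maximum; g''(1) = 6 > 0 ⇒ local minimum; g''(4) = -24 < 0 ⇒ local maximum.
So the local minimum value is g(1) = 11/6.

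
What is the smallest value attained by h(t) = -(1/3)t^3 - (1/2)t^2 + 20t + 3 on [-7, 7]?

Differentiating, h'(t) = -t^2 - t + 20; which vanishes at t = -5 and t = 4.
Candidates: h(-7) = -283/6, h(-5) = -407/6, h(4) = 161/3, h(7) = 25/6.
The minimum over the interval is -407/6, attained at t = -5.

-407/6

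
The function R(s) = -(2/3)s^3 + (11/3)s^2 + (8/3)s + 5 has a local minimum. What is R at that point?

Critical points: R'(s) = -2s^2 + (22/3)s + 8/3 vanishes at s = -1/3, 4.
Second-derivative test with R''(s) = -4s + 22/3: R''(-1/3) = 26/3 > 0 ⇒ local minimum; R''(4) = -26/3 < 0 ⇒ local maximum.
Thus R has its local minimum at s = -1/3, with value 368/81.

368/81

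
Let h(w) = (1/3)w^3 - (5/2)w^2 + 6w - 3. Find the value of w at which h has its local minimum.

h'(w) = w^2 - 5w + 6. Setting h'(w) = 0 gives w ∈ {2, 3}.
Second-derivative test with h''(w) = 2w - 5: h''(2) = -1 < 0 ⇒ local maximum; h''(3) = 1 > 0 ⇒ local minimum.
So the local minimum value is h(3) = 3/2.

3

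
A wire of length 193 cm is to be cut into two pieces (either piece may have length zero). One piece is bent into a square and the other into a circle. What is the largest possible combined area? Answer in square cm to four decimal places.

2964.1812

Let x be the length used for the square. Square side x/4; circle radius (193−x)/(2π).
A(x) = (x/4)² + π·((193−x)/(2π))² = x²/16 + (193−x)²/(4π) for 0 ≤ x ≤ 193. A'(x) = x/8 − (193−x)/(2π) = 0 gives x = 4·193/(π+4) ≈ 108.0991.
A'' > 0, so the interior critical point is a minimum; the maximum is at an endpoint. A(0) = 2964.1812 and A(193) = 2328.0625, so the largest area is 2964.1812.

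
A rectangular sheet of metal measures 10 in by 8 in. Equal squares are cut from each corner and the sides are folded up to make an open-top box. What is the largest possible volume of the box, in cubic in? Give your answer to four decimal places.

52.5138

With cut size x, the volume is V(x) = x(10 − 2x)(8 − 2x) for 0 < x < 4.
V'(x) = 12x^2 − 72x + 80. Setting V'(x) = 0 gives x ≈ 1.4725 (the root in (0, 4)).
V''(x) = 24x − 72 is negative there, so this is the maximum; V ≈ 52.5138.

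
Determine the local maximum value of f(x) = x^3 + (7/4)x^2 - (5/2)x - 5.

f'(x) = 3x^2 + (7/2)x - 5/2 = 0 at x = -5/3, 1/2.
Second-derivative test with f''(x) = 6x + 7/2: f''(-5/3) = -13/2 < 0 ⇒ local maximum; f''(1/2) = 13/2 > 0 ⇒ local minimum.
So the local maximum value is f(-5/3) = -65/108.

-65/108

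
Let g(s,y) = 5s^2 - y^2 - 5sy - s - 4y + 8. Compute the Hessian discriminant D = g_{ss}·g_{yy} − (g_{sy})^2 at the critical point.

∂g/∂s = 10s - 5y - 1 = 0 and ∂g/∂y = -5s - 2y - 4 = 0, so (s, y) = (-2/5, -1).
The Hessian has g_{ss} = 10, g_{yy} = -2, g_{sy} = -5, giving D = -45 < 0, so the point is a saddle point.
D = (10)·(-2) − (-5)^2 = -45.

-45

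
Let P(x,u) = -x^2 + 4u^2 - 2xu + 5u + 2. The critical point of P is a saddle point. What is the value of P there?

3/4

∂P/∂x = -2x - 2u = 0 and ∂P/∂u = -2x + 8u + 5 = 0, so (x, u) = (1/2, -1/2).
The Hessian has P_{xx} = -2, P_{uu} = 8, P_{xu} = -2, giving D = -20 < 0, so the point is a saddle point.
P(1/2, -1/2) = 3/4.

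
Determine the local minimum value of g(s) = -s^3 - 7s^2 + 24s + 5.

-175

g'(s) = -3s^2 - 14s + 24 = 0 at s = -6, 4/3.
Since g''(s) = -6s - 14, we get g''(-6) = 22 > 0 ⇒ local minimum; g''(4/3) = -22 < 0 ⇒ local maximum.
So the local minimum value is g(-6) = -175.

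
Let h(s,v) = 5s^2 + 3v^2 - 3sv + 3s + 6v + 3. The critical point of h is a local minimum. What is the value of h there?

∂h/∂s = 10s - 3v + 3 = 0 and ∂h/∂v = -3s + 6v + 6 = 0, so (s, v) = (-12/17, -23/17).
The Hessian has h_{ss} = 10, h_{vv} = 6, h_{sv} = -3, giving D = 51 > 0 with h_{ss} > 0, so the point is a local minimum.
h(-12/17, -23/17) = -36/17.

-36/17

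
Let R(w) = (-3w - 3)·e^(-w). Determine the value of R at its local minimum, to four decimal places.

By the product rule, R'(w) = (3w)·e^(-w). Since e^(-w) > 0, the only critical point is w = 0.
R''(0) has the same sign as 3 > 0, so this is a local minimum.
R(0) = (-3)·e^(0) ≈ -3.0000.

-3.0000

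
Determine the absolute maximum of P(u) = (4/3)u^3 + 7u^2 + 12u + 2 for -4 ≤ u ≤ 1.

67/3

Differentiating, P'(u) = 4u^2 + 14u + 12; which vanishes at u = -2 and u = -3/2.
Candidates: P(-4) = -58/3,  P(-2) = -14/3,  P(-3/2) = -19/4,  P(1) = 67/3.
The maximum over the interval is 67/3, attained at u = 1.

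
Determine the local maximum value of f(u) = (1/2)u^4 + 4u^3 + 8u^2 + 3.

11

Critical points: f'(u) = 2u^3 + 12u^2 + 16u vanishes at u = -4, -2, 0.
f''(u) = 6u^2 + 24u + 16. f''(-4) = 16 > 0 ⇒ local minimum; f''(-2) = -8 < 0 ⇒ local maximum; f''(0) = 16 > 0 ⇒ local minimum.
Thus f has its local maximum at u = -2, with value 11.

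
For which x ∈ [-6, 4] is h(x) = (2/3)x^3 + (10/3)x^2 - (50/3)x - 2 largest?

Differentiating, h'(x) = 2x^2 + (20/3)x - 50/3; which vanishes at x = -5 and x = 5/3.
Compare values at every candidate in [-6, 4]: h(-6) = 74; h(-5) = 244/3; h(5/3) = -1412/81; h(4) = 82/3.
The maximum over the interval is 244/3, attained at x = -5.

-5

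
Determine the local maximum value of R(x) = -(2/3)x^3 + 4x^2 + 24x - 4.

140

Critical points: R'(x) = -2x^2 + 8x + 24 vanishes at x = -2, 6.
Second-derivative test with R''(x) = -4x + 8: R''(-2) = 16 > 0 ⇒ local minimum; R''(6) = -16 < 0 ⇒ local maximum.
So the local maximum value is R(6) = 140.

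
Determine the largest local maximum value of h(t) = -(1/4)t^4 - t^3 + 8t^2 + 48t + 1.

h'(t) = -t^3 - 3t^2 + 16t + 48 = 0 at t = -4, -3, 4.
h''(t) = -3t^2 - 6t + 16. h''(-4) = -8 < 0 ⇒ local maximum; h''(-3) = 7 > 0 ⇒ local minimum; h''(4) = -56 < 0 ⇒ local maximum.
So the largest local maximum value is h(4) = 193.

193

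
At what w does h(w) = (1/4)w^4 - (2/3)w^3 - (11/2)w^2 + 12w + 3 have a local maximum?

h'(w) = w^3 - 2w^2 - 11w + 12. Setting h'(w) = 0 gives w ∈ {-3, 1, 4}.
Second-derivative test with h''(w) = 3w^2 - 4w - 11: h''(-3) = 28 > 0 ⇒ local minimum; h''(1) = -12 < 0 ⇒ local maximum; h''(4) = 21 > 0 ⇒ local minimum.
So the local maximum value is h(1) = 109/12.

1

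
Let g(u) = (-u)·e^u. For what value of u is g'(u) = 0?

Differentiating with the product rule gives g'(u) = (-u - 1)·e^u. Since e^u > 0, the only critical point is u = -1.
g''(-1) has the same sign as -1 < 0, so this is a local maximum.
g(-1) = (1)·e^(-1) ≈ 0.3679.

-1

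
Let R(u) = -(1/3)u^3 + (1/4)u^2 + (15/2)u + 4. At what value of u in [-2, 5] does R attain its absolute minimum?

-2

The derivative is -u^2 + (1/2)u + 15/2, whose only zero in [-2, 5] is u = 3.
Evaluating at the critical points and endpoints: R(-2) = -22/3, R(3) = 79/4, R(5) = 73/12.
So the minimum is R(-2) = -22/3.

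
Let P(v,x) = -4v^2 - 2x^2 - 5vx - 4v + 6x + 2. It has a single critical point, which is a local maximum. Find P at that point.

∂P/∂v = -8v - 5x - 4 = 0 and ∂P/∂x = -5v - 4x + 6 = 0, so (v, x) = (-46/7, 68/7).
The Hessian has P_{vv} = -8, P_{xx} = -4, P_{vx} = -5, giving D = 7 > 0 with P_{vv} < 0, so the point is a local maximum.
P(-46/7, 68/7) = 310/7.

310/7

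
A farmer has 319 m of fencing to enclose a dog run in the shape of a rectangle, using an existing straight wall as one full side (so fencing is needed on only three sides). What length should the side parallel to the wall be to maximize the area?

319/2

Let the sides perpendicular to the wall have length x and the parallel side y, so 2x + y = 319 and the area is A = xy = x(319 − 2x).
A'(x) = 319 − 4x = 0 gives x = 319/4, and A''(x) = −4 < 0 confirms a maximum.
Then y = 319 − 2·319/4 = 319/2 and A = 101761/8.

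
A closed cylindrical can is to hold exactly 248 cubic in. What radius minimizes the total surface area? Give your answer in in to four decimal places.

3.4048

With radius r and height h, πr²h = 248 so h = 248/(πr²), and S(r) = 2πr² + 2πrh = 2πr² + 2·248/r.
S'(r) = 4πr − 2·248/r² = 0 ⇒ r³ = 248/(2π), so r ≈ 3.4048 and h = 2r ≈ 6.8096.
S''(r) = 4π + 4·248/r³ > 0, so this is the minimum; S ≈ 218.5155.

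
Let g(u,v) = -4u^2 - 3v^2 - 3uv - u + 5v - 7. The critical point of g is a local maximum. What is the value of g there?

∂g/∂u = -8u - 3v - 1 = 0 and ∂g/∂v = -3u - 6v + 5 = 0, so (u, v) = (-7/13, 43/39).
The Hessian has g_{uu} = -8, g_{vv} = -6, g_{uv} = -3, giving D = 39 > 0 with g_{uu} < 0, so the point is a local maximum.
g(-7/13, 43/39) = -155/39.

-155/39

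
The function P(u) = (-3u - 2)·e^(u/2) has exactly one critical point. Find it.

-8/3

Differentiating with the product rule gives P'(u) = (-(3/2)u - 4)·e^(u/2). Since e^(u/2) > 0, the only critical point is u = -8/3.
P''(-8/3) has the same sign as -3/2 < 0, so this is a local maximum.
P(-8/3) = (6)·e^(-4/3) ≈ 1.5816.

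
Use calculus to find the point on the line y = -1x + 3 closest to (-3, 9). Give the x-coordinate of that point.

-9/2

Minimize D(x)^2 = (x + 3)^2 + (-x - 6)^2.
d/dx[D^2] = 2(x + 3) + 2·(-1)·(-x - 6) = 0 ⇒ x = -9/2.
Then y = 15/2 and the distance is √(9/2) ≈ 2.1213.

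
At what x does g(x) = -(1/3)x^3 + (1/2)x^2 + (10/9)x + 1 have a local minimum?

-2/3

g'(x) = -x^2 + x + 10/9 = 0 at x = -2/3, 5/3.
g''(x) = -2x + 1. g''(-2/3) = 7/3 > 0 ⇒ local minimum; g''(5/3) = -7/3 < 0 ⇒ local maximum.
So the local minimum value is g(-2/3) = 47/81.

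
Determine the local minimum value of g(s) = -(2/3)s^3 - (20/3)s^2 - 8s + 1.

-47

g'(s) = -2s^2 - (40/3)s - 8 = 0 at s = -6, -2/3.
g''(s) = -4s - 40/3. g''(-6) = 32/3 > 0 ⇒ local minimum; g''(-2/3) = -32/3 < 0 ⇒ local maximum.
So the local minimum value is g(-6) = -47.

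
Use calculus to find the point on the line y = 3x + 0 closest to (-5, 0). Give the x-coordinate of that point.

-1/2

Minimize D(x)^2 = (x + 5)^2 + (3x)^2.
d/dx[D^2] = 2(x + 5) + 2·3·(3x) = 0 ⇒ x = -1/2.
Then y = -3/2 and the distance is √(45/2) ≈ 4.7434.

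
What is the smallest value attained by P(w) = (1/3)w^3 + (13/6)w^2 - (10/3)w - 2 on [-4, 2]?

Differentiating, P'(w) = w^2 + (13/3)w - 10/3; whose only zero in [-4, 2] is w = 2/3.
Candidates: P(-4) = 74/3, P(2/3) = -256/81, P(2) = 8/3.
Hence the absolute minimum is -256/81 at w = 2/3.

-256/81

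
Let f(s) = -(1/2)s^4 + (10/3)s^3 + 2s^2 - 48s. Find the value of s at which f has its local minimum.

f'(s) = -2s^3 + 10s^2 + 4s - 48 = 0 at s = -2, 3, 4.
Since f''(s) = -6s^2 + 20s + 4, we get f''(-2) = -60 < 0 ⇒ local maximum; f''(3) = 10 > 0 ⇒ local minimum; f''(4) = -12 < 0 ⇒ local maximum.
Thus f has its local minimum at s = 3, with value -153/2.

3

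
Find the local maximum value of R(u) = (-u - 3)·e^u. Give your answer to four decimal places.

0.0183

By the product rule, R'(u) = (-u - 4)·e^u. Since e^u > 0, the only critical point is u = -4.
R''(-4) has the same sign as -1 < 0, so this is a local maximum.
R(-4) = (1)·e^(-4) ≈ 0.0183.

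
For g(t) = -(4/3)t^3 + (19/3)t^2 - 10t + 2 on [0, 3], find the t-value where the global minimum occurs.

3

g'(t) = -4t^2 + (38/3)t - 10, which vanishes at t = 3/2 and t = 5/3.
Candidates: g(0) = 2,  g(3/2) = -13/4,  g(5/3) = -263/81,  g(3) = -7.
Hence the absolute minimum is -7 at t = 3.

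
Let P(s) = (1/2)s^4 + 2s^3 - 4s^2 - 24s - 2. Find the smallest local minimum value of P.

Critical points: P'(s) = 2s^3 + 6s^2 - 8s - 24 vanishes at s = -3, -2, 2.
Second-derivative test with P''(s) = 6s^2 + 12s - 8: P''(-3) = 10 > 0 ⇒ local minimum; P''(-2) = -8 < 0 ⇒ local maximum; P''(2) = 40 > 0 ⇒ local minimum.
So the smallest local minimum value is P(2) = -42.

-42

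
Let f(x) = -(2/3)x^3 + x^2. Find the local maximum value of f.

Critical points: f'(x) = -2x^2 + 2x vanishes at x = 0, 1.
Second-derivative test with f''(x) = -4x + 2: f''(0) = 2 > 0 ⇒ local minimum; f''(1) = -2 < 0 ⇒ local maximum.
So the local maximum value is f(1) = 1/3.

1/3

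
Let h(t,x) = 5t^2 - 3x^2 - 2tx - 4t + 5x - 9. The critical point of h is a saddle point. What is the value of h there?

-539/64

∂h/∂t = 10t - 2x - 4 = 0 and ∂h/∂x = -2t - 6x + 5 = 0, so (t, x) = (17/32, 21/32).
The Hessian has h_{tt} = 10, h_{xx} = -6, h_{tx} = -2, giving D = -64 < 0, so the point is a saddle point.
h(17/32, 21/32) = -539/64.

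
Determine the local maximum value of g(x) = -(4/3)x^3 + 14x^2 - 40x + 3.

-41/3

Critical points: g'(x) = -4x^2 + 28x - 40 vanishes at x = 2, 5.
Since g''(x) = -8x + 28, we get g''(2) = 12 > 0 ⇒ local minimum; g''(5) = -12 < 0 ⇒ local maximum.
The local maximum is g(5) = -41/3.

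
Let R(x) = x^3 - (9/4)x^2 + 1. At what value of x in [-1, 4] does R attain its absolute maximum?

4

R'(x) = 3x^2 - (9/2)x, which vanishes at x = 0 and x = 3/2.
Candidates: R(-1) = -9/4; R(0) = 1; R(3/2) = -11/16; R(4) = 29.
So the maximum is R(4) = 29.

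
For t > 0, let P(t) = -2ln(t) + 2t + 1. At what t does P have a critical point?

1

P'(t) = -2/t + 2 = 0 gives t = 1.
P''(t) = 2/t², which is positive for t > 0, so this is a local minimum.
P(1) = -2·ln(1) + 2 + 1 ≈ 3.0000.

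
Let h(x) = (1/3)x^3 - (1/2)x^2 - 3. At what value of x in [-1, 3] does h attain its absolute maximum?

h'(x) = x^2 - x, which vanishes at x = 0 and x = 1.
Compare values at every candidate in [-1, 3]: h(-1) = -23/6,  h(0) = -3,  h(1) = -19/6,  h(3) = 3/2.
So the maximum is h(3) = 3/2.

3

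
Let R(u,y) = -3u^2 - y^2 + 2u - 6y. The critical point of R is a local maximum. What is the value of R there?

∂R/∂u = -6u + 2 = 0 and ∂R/∂y = -2y - 6 = 0, so (u, y) = (1/3, -3).
The Hessian has R_{uu} = -6, R_{yy} = -2, R_{uy} = 0, giving D = 12 > 0 with R_{uu} < 0, so the point is a local maximum.
R(1/3, -3) = 28/3.

28/3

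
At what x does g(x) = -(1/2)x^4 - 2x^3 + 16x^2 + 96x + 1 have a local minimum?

g'(x) = -2x^3 - 6x^2 + 32x + 96 = 0 at x = -4, -3, 4.
Since g''(x) = -6x^2 - 12x + 32, we get g''(-4) = -16 < 0 ⇒ local maximum; g''(-3) = 14 > 0 ⇒ local minimum; g''(4) = -112 < 0 ⇒ local maximum.
So the local minimum value is g(-3) = -259/2.

-3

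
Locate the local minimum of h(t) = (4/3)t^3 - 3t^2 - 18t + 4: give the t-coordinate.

Critical points: h'(t) = 4t^2 - 6t - 18 vanishes at t = -3/2, 3.
Since h''(t) = 8t - 6, we get h''(-3/2) = -18 < 0 ⇒ local maximum; h''(3) = 18 > 0 ⇒ local minimum.
The local minimum is h(3) = -41.

3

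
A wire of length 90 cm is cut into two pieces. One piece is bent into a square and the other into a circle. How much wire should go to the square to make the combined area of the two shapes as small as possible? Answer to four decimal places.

50.4089

Let x be the length used for the square. Square side x/4; circle radius (90−x)/(2π).
A(x) = (x/4)² + π·((90−x)/(2π))² = x²/16 + (90−x)²/(4π) for 0 ≤ x ≤ 90. A'(x) = x/8 − (90−x)/(2π) = 0 gives x = 4·90/(π+4) ≈ 50.4089.
A'' = 1/8 + 1/(2π) > 0, so this gives the minimum combined area; x ≈ 50.4089 cm to the square.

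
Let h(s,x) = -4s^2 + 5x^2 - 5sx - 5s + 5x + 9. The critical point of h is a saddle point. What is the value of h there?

∂h/∂s = -8s - 5x - 5 = 0 and ∂h/∂x = -5s + 10x + 5 = 0, so (s, x) = (-5/21, -13/21).
The Hessian has h_{ss} = -8, h_{xx} = 10, h_{sx} = -5, giving D = -105 < 0, so the point is a saddle point.
h(-5/21, -13/21) = 169/21.

169/21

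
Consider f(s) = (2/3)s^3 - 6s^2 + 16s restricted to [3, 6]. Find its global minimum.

32/3

Differentiating, f'(s) = 2s^2 - 12s + 16; whose only zero in [3, 6] is s = 4.
Compare values at every candidate in [3, 6]: f(3) = 12, f(4) = 32/3, f(6) = 24.
Hence the absolute minimum is 32/3 at s = 4.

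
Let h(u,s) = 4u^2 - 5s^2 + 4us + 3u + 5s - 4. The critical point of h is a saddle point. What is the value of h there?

∂h/∂u = 8u + 4s + 3 = 0 and ∂h/∂s = 4u - 10s + 5 = 0, so (u, s) = (-25/48, 7/24).
The Hessian has h_{uu} = 8, h_{ss} = -10, h_{us} = 4, giving D = -96 < 0, so the point is a saddle point.
h(-25/48, 7/24) = -389/96.

-389/96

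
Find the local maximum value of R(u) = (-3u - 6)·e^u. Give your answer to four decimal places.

Differentiating with the product rule gives R'(u) = (-3u - 9)·e^u. Since e^u > 0, the only critical point is u = -3.
R''(-3) has the same sign as -3 < 0, so this is a local maximum.
R(-3) = (3)·e^(-3) ≈ 0.1494.

0.1494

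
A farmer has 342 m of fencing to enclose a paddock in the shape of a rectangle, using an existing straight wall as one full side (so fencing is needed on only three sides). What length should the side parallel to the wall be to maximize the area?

171

Let the sides perpendicular to the wall have length x and the parallel side y, so 2x + y = 342 and the area is A = xy = x(342 − 2x).
A'(x) = 342 − 4x = 0 gives x = 171/2, and A''(x) = −4 < 0 confirms a maximum.
Then y = 342 − 2·171/2 = 171 and A = 29241/2.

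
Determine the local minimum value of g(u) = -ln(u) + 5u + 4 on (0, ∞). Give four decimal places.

6.6094

g'(u) = -1/u + 5 = 0 gives u = 1/5.
g''(u) = 1/u², which is positive for u > 0, so this is a local minimum.
g(1/5) = -1·ln(1/5) + 1 + 4 ≈ 6.6094.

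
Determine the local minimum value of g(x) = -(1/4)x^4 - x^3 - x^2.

-1/4

g'(x) = -x^3 - 3x^2 - 2x. Setting g'(x) = 0 gives x ∈ {-2, -1, 0}.
Second-derivative test with g''(x) = -3x^2 - 6x - 2: g''(-2) = -2 < 0 ⇒ local maximum; g''(-1) = 1 > 0 ⇒ local minimum; g''(0) = -2 < 0 ⇒ local maximum.
So the local minimum value is g(-1) = -1/4.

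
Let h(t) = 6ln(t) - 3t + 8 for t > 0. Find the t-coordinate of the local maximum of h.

2

h'(t) = 6/t − 3 = 0 gives t = 2.
h''(t) = -6/t², which is negative for t > 0, so this is a local maximum.
h(2) = 6·ln(2) - 6 + 8 ≈ 6.1589.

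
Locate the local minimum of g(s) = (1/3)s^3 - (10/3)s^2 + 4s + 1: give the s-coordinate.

6

Critical points: g'(s) = s^2 - (20/3)s + 4 vanishes at s = 2/3, 6.
g''(s) = 2s - 20/3. g''(2/3) = -16/3 < 0 ⇒ local maximum; g''(6) = 16/3 > 0 ⇒ local minimum.
The local minimum is g(6) = -23.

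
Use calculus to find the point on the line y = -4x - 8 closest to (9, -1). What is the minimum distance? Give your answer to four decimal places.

Minimize D(x)^2 = (x - 9)^2 + (-4x - 7)^2.
d/dx[D^2] = 2(x - 9) + 2·(-4)·(-4x - 7) = 0 ⇒ x = -19/17.
Then y = -60/17 and the distance is √(1849/17) ≈ 10.4290.

10.4290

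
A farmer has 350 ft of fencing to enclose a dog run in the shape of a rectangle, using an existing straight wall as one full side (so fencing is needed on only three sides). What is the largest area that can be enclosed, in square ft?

30625/2

Let the sides perpendicular to the wall have length x and the parallel side y, so 2x + y = 350 and the area is A = xy = x(350 − 2x).
A'(x) = 350 − 4x = 0 gives x = 175/2, and A''(x) = −4 < 0 confirms a maximum.
Then y = 350 − 2·175/2 = 175 and A = 30625/2.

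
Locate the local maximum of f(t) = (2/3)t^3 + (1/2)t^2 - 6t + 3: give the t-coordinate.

Critical points: f'(t) = 2t^2 + t - 6 vanishes at t = -2, 3/2.
f''(t) = 4t + 1. f''(-2) = -7 < 0 ⇒ local maximum; f''(3/2) = 7 > 0 ⇒ local minimum.
Thus f has its local maximum at t = -2, with value 35/3.

-2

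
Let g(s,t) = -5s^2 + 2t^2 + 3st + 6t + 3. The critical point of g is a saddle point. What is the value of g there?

-33/49

∂g/∂s = -10s + 3t = 0 and ∂g/∂t = 3s + 4t + 6 = 0, so (s, t) = (-18/49, -60/49).
The Hessian has g_{ss} = -10, g_{tt} = 4, g_{st} = 3, giving D = -49 < 0, so the point is a saddle point.
g(-18/49, -60/49) = -33/49.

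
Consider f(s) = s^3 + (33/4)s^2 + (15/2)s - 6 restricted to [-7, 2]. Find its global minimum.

f'(s) = 3s^2 + (33/2)s + 15/2, which vanishes at s = -5 and s = -1/2.
Compare values at every candidate in [-7, 2]: f(-7) = 11/4, f(-5) = 151/4, f(-1/2) = -125/16, f(2) = 50.
So the minimum is f(-1/2) = -125/16.

-125/16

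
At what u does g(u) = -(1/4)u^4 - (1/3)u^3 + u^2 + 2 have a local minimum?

0

Critical points: g'(u) = -u^3 - u^2 + 2u vanishes at u = -2, 0, 1.
g''(u) = -3u^2 - 2u + 2. g''(-2) = -6 < 0 ⇒ local maximum; g''(0) = 2 > 0 ⇒ local minimum; g''(1) = -3 < 0 ⇒ local maximum.
Thus g has its local minimum at u = 0, with value 2.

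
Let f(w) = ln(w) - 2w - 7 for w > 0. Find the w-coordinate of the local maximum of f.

f'(w) = 1/w − 2 = 0 gives w = 1/2.
f''(w) = -1/w², which is negative for w > 0, so this is a local maximum.
f(1/2) = 1·ln(1/2) - 1 - 7 ≈ -8.6931.

1/2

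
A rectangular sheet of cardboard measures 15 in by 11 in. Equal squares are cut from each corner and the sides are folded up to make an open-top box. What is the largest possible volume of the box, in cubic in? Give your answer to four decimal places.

With cut size x, the volume is V(x) = x(15 − 2x)(11 − 2x) for 0 < x < 5.5.
V'(x) = 12x^2 − 104x + 165. Setting V'(x) = 0 gives x ≈ 2.0911 (the root in (0, 5.5)).
V''(x) = 24x − 104 is negative there, so this is the maximum; V ≈ 154.2261.

154.2261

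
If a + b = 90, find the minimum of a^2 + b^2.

4050

With a + b = 90, a^2 + b^2 = a^2 + (90 − a)^2.
The derivative 2a − 2(90 − a) = 4a − 180 vanishes at a = 45; second derivative 4 > 0, a minimum.
The minimum is 2·(45)^2 = 4050.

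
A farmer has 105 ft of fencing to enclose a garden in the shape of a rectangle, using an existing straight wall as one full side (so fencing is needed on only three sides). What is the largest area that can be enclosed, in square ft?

Let the sides perpendicular to the wall have length x and the parallel side y, so 2x + y = 105 and the area is A = xy = x(105 − 2x).
A'(x) = 105 − 4x = 0 gives x = 105/4, and A''(x) = −4 < 0 confirms a maximum.
Then y = 105 − 2·105/4 = 105/2 and A = 11025/8.

11025/8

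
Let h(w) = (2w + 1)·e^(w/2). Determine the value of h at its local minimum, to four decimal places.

-1.1460

Differentiating with the product rule gives h'(w) = (w + 5/2)·e^(w/2). Since e^(w/2) > 0, the only critical point is w = -5/2.
h''(-5/2) has the same sign as 1 > 0, so this is a local minimum.
h(-5/2) = (-4)·e^(-5/4) ≈ -1.1460.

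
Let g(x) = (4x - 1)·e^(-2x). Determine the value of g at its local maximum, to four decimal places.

0.4463

Differentiating with the product rule gives g'(x) = (-8x + 6)·e^(-2x). Since e^(-2x) > 0, the only critical point is x = 3/4.
g''(3/4) has the same sign as -8 < 0, so this is a local maximum.
g(3/4) = (2)·e^(-3/2) ≈ 0.4463.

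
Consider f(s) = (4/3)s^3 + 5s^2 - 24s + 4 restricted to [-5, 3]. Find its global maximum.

284/3

f'(s) = 4s^2 + 10s - 24, which vanishes at s = -4 and s = 3/2.
Candidates: f(-5) = 247/3, f(-4) = 284/3, f(3/2) = -65/4, f(3) = 13.
Hence the absolute maximum is 284/3 at s = -4.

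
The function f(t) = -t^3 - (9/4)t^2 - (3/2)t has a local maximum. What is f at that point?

Critical points: f'(t) = -3t^2 - (9/2)t - 3/2 vanishes at t = -1, -1/2.
Second-derivative test with f''(t) = -6t - 9/2: f''(-1) = 3/2 > 0 ⇒ local minimum; f''(-1/2) = -3/2 < 0 ⇒ local maximum.
The local maximum is f(-1/2) = 5/16.

5/16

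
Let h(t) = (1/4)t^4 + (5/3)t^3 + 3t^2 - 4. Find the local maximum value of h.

-4/3

h'(t) = t^3 + 5t^2 + 6t = 0 at t = -3, -2, 0.
Second-derivative test with h''(t) = 3t^2 + 10t + 6: h''(-3) = 3 > 0 ⇒ local minimum; h''(-2) = -2 < 0 ⇒ local maximum; h''(0) = 6 > 0 ⇒ local minimum.
Thus h has its local maximum at t = -2, with value -4/3.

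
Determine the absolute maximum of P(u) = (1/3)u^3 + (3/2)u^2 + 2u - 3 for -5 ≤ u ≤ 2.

Differentiating, P'(u) = u^2 + 3u + 2; which vanishes at u = -2 and u = -1.
Compare values at every candidate in [-5, 2]: P(-5) = -103/6, P(-2) = -11/3, P(-1) = -23/6, P(2) = 29/3.
The maximum over the interval is 29/3, attained at u = 2.

29/3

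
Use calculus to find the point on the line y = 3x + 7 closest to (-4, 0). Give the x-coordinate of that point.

-5/2

Minimize D(x)^2 = (x + 4)^2 + (3x + 7)^2.
d/dx[D^2] = 2(x + 4) + 2·3·(3x + 7) = 0 ⇒ x = -5/2.
Then y = -1/2 and the distance is √(5/2) ≈ 1.5811.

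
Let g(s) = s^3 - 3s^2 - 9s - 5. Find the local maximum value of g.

g'(s) = 3s^2 - 6s - 9. Setting g'(s) = 0 gives s ∈ {-1, 3}.
g''(s) = 6s - 6. g''(-1) = -12 < 0 ⇒ local maximum; g''(3) = 12 > 0 ⇒ local minimum.
Thus g has its local maximum at s = -1, with value 0.

0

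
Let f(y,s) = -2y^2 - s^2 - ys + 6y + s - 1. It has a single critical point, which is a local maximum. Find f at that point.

∂f/∂y = -4y - s + 6 = 0 and ∂f/∂s = -y - 2s + 1 = 0, so (y, s) = (11/7, -2/7).
The Hessian has f_{yy} = -4, f_{ss} = -2, f_{ys} = -1, giving D = 7 > 0 with f_{yy} < 0, so the point is a local maximum.
f(11/7, -2/7) = 25/7.

25/7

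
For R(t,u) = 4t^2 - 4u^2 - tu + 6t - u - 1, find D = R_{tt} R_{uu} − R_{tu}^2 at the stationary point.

-65

∂R/∂t = 8t - u + 6 = 0 and ∂R/∂u = -t - 8u - 1 = 0, so (t, u) = (-49/65, -2/65).
The Hessian has R_{tt} = 8, R_{uu} = -8, R_{tu} = -1, giving D = -65 < 0, so the point is a saddle point.
D = (8)·(-8) − (-1)^2 = -65.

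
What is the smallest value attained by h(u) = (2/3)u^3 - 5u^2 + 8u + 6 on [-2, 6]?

The derivative is 2u^2 - 10u + 8, which vanishes at u = 1 and u = 4.
Compare values at every candidate in [-2, 6]: h(-2) = -106/3, h(1) = 29/3, h(4) = 2/3, h(6) = 18.
Hence the absolute minimum is -106/3 at u = -2.

-106/3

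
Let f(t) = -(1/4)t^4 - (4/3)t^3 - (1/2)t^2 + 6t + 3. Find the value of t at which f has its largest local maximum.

f'(t) = -t^3 - 4t^2 - t + 6 = 0 at t = -3, -2, 1.
Second-derivative test with f''(t) = -3t^2 - 8t - 1: f''(-3) = -4 < 0 ⇒ local maximum; f''(-2) = 3 > 0 ⇒ local minimum; f''(1) = -12 < 0 ⇒ local maximum.
The largest local maximum is f(1) = 83/12.

1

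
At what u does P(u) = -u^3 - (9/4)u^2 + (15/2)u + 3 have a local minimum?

P'(u) = -3u^2 - (9/2)u + 15/2 = 0 at u = -5/2, 1.
Second-derivative test with P''(u) = -6u - 9/2: P''(-5/2) = 21/2 > 0 ⇒ local minimum; P''(1) = -21/2 < 0 ⇒ local maximum.
Thus P has its local minimum at u = -5/2, with value -227/16.

-5/2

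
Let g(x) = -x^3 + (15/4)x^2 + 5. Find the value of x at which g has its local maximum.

g'(x) = -3x^2 + (15/2)x = 0 at x = 0, 5/2.
g''(x) = -6x + 15/2. g''(0) = 15/2 > 0 ⇒ local minimum; g''(5/2) = -15/2 < 0 ⇒ local maximum.
The local maximum is g(5/2) = 205/16.

5/2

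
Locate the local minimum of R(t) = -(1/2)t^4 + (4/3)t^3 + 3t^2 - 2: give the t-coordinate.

R'(t) = -2t^3 + 4t^2 + 6t. Setting R'(t) = 0 gives t ∈ {-1, 0, 3}.
Since R''(t) = -6t^2 + 8t + 6, we get R''(-1) = -8 < 0 ⇒ local maximum; R''(0) = 6 > 0 ⇒ local minimum; R''(3) = -24 < 0 ⇒ local maximum.
So the local minimum value is R(0) = -2.

0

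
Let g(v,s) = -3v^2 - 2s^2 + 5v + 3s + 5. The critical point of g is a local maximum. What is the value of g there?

197/24

∂g/∂v = -6v + 5 = 0 and ∂g/∂s = -4s + 3 = 0, so (v, s) = (5/6, 3/4).
The Hessian has g_{vv} = -6, g_{ss} = -4, g_{vs} = 0, giving D = 24 > 0 with g_{vv} < 0, so the point is a local maximum.
g(5/6, 3/4) = 197/24.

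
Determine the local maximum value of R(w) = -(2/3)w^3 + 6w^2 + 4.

R'(w) = -2w^2 + 12w = 0 at w = 0, 6.
Second-derivative test with R''(w) = -4w + 12: R''(0) = 12 > 0 ⇒ local minimum; R''(6) = -12 < 0 ⇒ local maximum.
So the local maximum value is R(6) = 76.

76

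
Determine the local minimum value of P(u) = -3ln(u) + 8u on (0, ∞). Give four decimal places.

P'(u) = -3/u + 8 = 0 gives u = 3/8.
P''(u) = 3/u², which is positive for u > 0, so this is a local minimum.
P(3/8) = -3·ln(3/8) + 3 ≈ 5.9425.

5.9425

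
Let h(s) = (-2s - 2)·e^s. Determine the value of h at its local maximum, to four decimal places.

By the product rule, h'(s) = (-2s - 4)·e^s. Since e^s > 0, the only critical point is s = -2.
h''(-2) has the same sign as -2 < 0, so this is a local maximum.
h(-2) = (2)·e^(-2) ≈ 0.2707.

0.2707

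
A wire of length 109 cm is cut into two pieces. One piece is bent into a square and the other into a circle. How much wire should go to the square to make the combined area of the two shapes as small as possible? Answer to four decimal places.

Let x be the length used for the square. Square side x/4; circle radius (109−x)/(2π).
A(x) = (x/4)² + π·((109−x)/(2π))² = x²/16 + (109−x)²/(4π) for 0 ≤ x ≤ 109. A'(x) = x/8 − (109−x)/(2π) = 0 gives x = 4·109/(π+4) ≈ 61.0508.
A'' = 1/8 + 1/(2π) > 0, so this gives the minimum combined area; x ≈ 61.0508 cm to the square.

61.0508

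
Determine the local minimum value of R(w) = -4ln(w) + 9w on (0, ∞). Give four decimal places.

R'(w) = -4/w + 9 = 0 gives w = 4/9.
R''(w) = 4/w², which is positive for w > 0, so this is a local minimum.
R(4/9) = -4·ln(4/9) + 4 ≈ 7.2437.

7.2437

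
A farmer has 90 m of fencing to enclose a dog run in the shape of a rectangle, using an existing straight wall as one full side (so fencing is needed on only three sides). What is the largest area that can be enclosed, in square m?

Let the sides perpendicular to the wall have length x and the parallel side y, so 2x + y = 90 and the area is A = xy = x(90 − 2x).
A'(x) = 90 − 4x = 0 gives x = 45/2, and A''(x) = −4 < 0 confirms a maximum.
Then y = 90 − 2·45/2 = 45 and A = 2025/2.

2025/2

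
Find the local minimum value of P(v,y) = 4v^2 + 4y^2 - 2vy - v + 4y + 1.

0

∂P/∂v = 8v - 2y - 1 = 0 and ∂P/∂y = -2v + 8y + 4 = 0, so (v, y) = (0, -1/2).
The Hessian has P_{vv} = 8, P_{yy} = 8, P_{vy} = -2, giving D = 60 > 0 with P_{vv} > 0, so the point is a local minimum.
P(0, -1/2) = 0.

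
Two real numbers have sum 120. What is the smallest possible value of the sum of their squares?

7200

With a + b = 120, a^2 + b^2 = a^2 + (120 − a)^2.
The derivative 2a − 2(120 − a) = 4a − 240 vanishes at a = 60; second derivative 4 > 0, a minimum.
The minimum is 2·(60)^2 = 7200.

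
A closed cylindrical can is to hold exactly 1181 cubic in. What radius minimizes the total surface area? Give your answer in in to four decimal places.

With radius r and height h, πr²h = 1181 so h = 1181/(πr²), and S(r) = 2πr² + 2πrh = 2πr² + 2·1181/r.
S'(r) = 4πr − 2·1181/r² = 0 ⇒ r³ = 1181/(2π), so r ≈ 5.7283 and h = 2r ≈ 11.4565.
S''(r) = 4π + 4·1181/r³ > 0, so this is the minimum; S ≈ 618.5115.

5.7283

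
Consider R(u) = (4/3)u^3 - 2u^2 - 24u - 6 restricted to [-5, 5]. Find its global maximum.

R'(u) = 4u^2 - 4u - 24, which vanishes at u = -2 and u = 3.
Compare values at every candidate in [-5, 5]: R(-5) = -308/3,  R(-2) = 70/3,  R(3) = -60,  R(5) = -28/3.
The maximum over the interval is 70/3, attained at u = -2.

70/3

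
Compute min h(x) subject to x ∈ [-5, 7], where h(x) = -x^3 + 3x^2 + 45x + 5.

The derivative is -3x^2 + 6x + 45, which vanishes at x = -3 and x = 5.
Candidates: h(-5) = -20; h(-3) = -76; h(5) = 180; h(7) = 124.
Hence the absolute minimum is -76 at x = -3.

-76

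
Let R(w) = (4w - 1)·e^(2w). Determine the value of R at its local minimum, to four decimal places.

-1.2131

Differentiating with the product rule gives R'(w) = (8w + 2)·e^(2w). Since e^(2w) > 0, the only critical point is w = -1/4.
R''(-1/4) has the same sign as 8 > 0, so this is a local minimum.
R(-1/4) = (-2)·e^(-1/2) ≈ -1.2131.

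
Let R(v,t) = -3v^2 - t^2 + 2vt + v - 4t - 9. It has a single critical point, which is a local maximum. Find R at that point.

∂R/∂v = -6v + 2t + 1 = 0 and ∂R/∂t = 2v - 2t - 4 = 0, so (v, t) = (-3/4, -11/4).
The Hessian has R_{vv} = -6, R_{tt} = -2, R_{vt} = 2, giving D = 8 > 0 with R_{vv} < 0, so the point is a local maximum.
R(-3/4, -11/4) = -31/8.

-31/8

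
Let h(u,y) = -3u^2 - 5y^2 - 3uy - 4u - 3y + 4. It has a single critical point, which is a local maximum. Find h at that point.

∂h/∂u = -6u - 3y - 4 = 0 and ∂h/∂y = -3u - 10y - 3 = 0, so (u, y) = (-31/51, -2/17).
The Hessian has h_{uu} = -6, h_{yy} = -10, h_{uy} = -3, giving D = 51 > 0 with h_{uu} < 0, so the point is a local maximum.
h(-31/51, -2/17) = 275/51.

275/51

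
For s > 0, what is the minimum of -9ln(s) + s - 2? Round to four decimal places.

R'(s) = -9/s + 1 = 0 gives s = 9.
R''(s) = 9/s², which is positive for s > 0, so this is a local minimum.
R(9) = -9·ln(9) + 9 - 2 ≈ -12.7750.

-12.7750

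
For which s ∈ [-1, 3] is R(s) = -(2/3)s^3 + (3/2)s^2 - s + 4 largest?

Differentiating, R'(s) = -2s^2 + 3s - 1; which vanishes at s = 1/2 and s = 1.
Compare values at every candidate in [-1, 3]: R(-1) = 43/6, R(1/2) = 91/24, R(1) = 23/6, R(3) = -7/2.
So the maximum is R(-1) = 43/6.

-1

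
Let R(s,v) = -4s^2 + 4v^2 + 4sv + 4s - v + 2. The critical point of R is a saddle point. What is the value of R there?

59/20

∂R/∂s = -8s + 4v + 4 = 0 and ∂R/∂v = 4s + 8v - 1 = 0, so (s, v) = (9/20, -1/10).
The Hessian has R_{ss} = -8, R_{vv} = 8, R_{sv} = 4, giving D = -80 < 0, so the point is a saddle point.
R(9/20, -1/10) = 59/20.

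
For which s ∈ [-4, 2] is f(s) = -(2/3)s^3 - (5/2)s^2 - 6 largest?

-4

The derivative is -2s^2 - 5s, which vanishes at s = -5/2 and s = 0.
Compare values at every candidate in [-4, 2]: f(-4) = -10/3,  f(-5/2) = -269/24,  f(0) = -6,  f(2) = -64/3.
Hence the absolute maximum is -10/3 at s = -4.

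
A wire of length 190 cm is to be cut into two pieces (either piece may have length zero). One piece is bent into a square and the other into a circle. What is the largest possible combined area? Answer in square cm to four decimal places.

Let x be the length used for the square. Square side x/4; circle radius (190−x)/(2π).
A(x) = (x/4)² + π·((190−x)/(2π))² = x²/16 + (190−x)²/(4π) for 0 ≤ x ≤ 190. A'(x) = x/8 − (190−x)/(2π) = 0 gives x = 4·190/(π+4) ≈ 106.4188.
A'' > 0, so the interior critical point is a minimum; the maximum is at an endpoint. A(0) = 2872.7467 and A(190) = 2256.2500, so the largest area is 2872.7467.

2872.7467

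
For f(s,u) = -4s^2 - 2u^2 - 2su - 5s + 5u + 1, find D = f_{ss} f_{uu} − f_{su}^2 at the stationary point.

∂f/∂s = -8s - 2u - 5 = 0 and ∂f/∂u = -2s - 4u + 5 = 0, so (s, u) = (-15/14, 25/14).
The Hessian has f_{ss} = -8, f_{uu} = -4, f_{su} = -2, giving D = 28 > 0 with f_{ss} < 0, so the point is a local maximum.
D = (-8)·(-4) − (-2)^2 = 28.

28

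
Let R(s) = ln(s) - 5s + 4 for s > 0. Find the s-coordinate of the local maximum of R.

R'(s) = 1/s − 5 = 0 gives s = 1/5.
R''(s) = -1/s², which is negative for s > 0, so this is a local maximum.
R(1/5) = 1·ln(1/5) - 1 + 4 ≈ 1.3906.

1/5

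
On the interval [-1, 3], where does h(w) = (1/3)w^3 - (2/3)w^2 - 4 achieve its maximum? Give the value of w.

The derivative is w^2 - (4/3)w, which vanishes at w = 0 and w = 4/3.
Candidates: h(-1) = -5,  h(0) = -4,  h(4/3) = -356/81,  h(3) = -1.
The maximum over the interval is -1, attained at w = 3.

3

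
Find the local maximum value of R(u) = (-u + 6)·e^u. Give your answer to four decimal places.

By the product rule, R'(u) = (-u + 5)·e^u. Since e^u > 0, the only critical point is u = 5.
R''(5) has the same sign as -1 < 0, so this is a local maximum.
R(5) = (1)·e^(5) ≈ 148.4132.

148.4132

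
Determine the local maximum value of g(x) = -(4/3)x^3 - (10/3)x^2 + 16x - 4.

668/81

g'(x) = -4x^2 - (20/3)x + 16 = 0 at x = -3, 4/3.
g''(x) = -8x - 20/3. g''(-3) = 52/3 > 0 ⇒ local minimum; g''(4/3) = -52/3 < 0 ⇒ local maximum.
The local maximum is g(4/3) = 668/81.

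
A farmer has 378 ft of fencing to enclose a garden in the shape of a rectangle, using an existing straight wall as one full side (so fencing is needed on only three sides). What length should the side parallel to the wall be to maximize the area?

189

Let the sides perpendicular to the wall have length x and the parallel side y, so 2x + y = 378 and the area is A = xy = x(378 − 2x).
A'(x) = 378 − 4x = 0 gives x = 189/2, and A''(x) = −4 < 0 confirms a maximum.
Then y = 378 − 2·189/2 = 189 and A = 35721/2.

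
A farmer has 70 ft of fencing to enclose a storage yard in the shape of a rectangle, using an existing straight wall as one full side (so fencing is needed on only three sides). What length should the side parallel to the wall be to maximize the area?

35

Let the sides perpendicular to the wall have length x and the parallel side y, so 2x + y = 70 and the area is A = xy = x(70 − 2x).
A'(x) = 70 − 4x = 0 gives x = 35/2, and A''(x) = −4 < 0 confirms a maximum.
Then y = 70 − 2·35/2 = 35 and A = 1225/2.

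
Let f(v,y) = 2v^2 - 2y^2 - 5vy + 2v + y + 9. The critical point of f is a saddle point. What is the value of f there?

373/41

∂f/∂v = 4v - 5y + 2 = 0 and ∂f/∂y = -5v - 4y + 1 = 0, so (v, y) = (-3/41, 14/41).
The Hessian has f_{vv} = 4, f_{yy} = -4, f_{vy} = -5, giving D = -41 < 0, so the point is a saddle point.
f(-3/41, 14/41) = 373/41.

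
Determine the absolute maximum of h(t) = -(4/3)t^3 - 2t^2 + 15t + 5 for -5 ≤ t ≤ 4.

The derivative is -4t^2 - 4t + 15, which vanishes at t = -5/2 and t = 3/2.
Compare values at every candidate in [-5, 4]: h(-5) = 140/3; h(-5/2) = -145/6; h(3/2) = 37/2; h(4) = -157/3.
The maximum over the interval is 140/3, attained at t = -5.

140/3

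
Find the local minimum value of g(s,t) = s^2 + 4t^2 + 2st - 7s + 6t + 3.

-70/3

∂g/∂s = 2s + 2t - 7 = 0 and ∂g/∂t = 2s + 8t + 6 = 0, so (s, t) = (17/3, -13/6).
The Hessian has g_{ss} = 2, g_{tt} = 8, g_{st} = 2, giving D = 12 > 0 with g_{ss} > 0, so the point is a local minimum.
g(17/3, -13/6) = -70/3.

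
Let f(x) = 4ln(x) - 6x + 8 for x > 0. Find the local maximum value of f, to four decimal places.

2.3781

f'(x) = 4/x − 6 = 0 gives x = 2/3.
f''(x) = -4/x², which is negative for x > 0, so this is a local maximum.
f(2/3) = 4·ln(2/3) - 4 + 8 ≈ 2.3781.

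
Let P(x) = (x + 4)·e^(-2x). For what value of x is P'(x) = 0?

Differentiating with the product rule gives P'(x) = (-2x - 7)·e^(-2x). Since e^(-2x) > 0, the only critical point is x = -7/2.
P''(-7/2) has the same sign as -2 < 0, so this is a local maximum.
P(-7/2) = (1/2)·e^(7) ≈ 548.3166.

-7/2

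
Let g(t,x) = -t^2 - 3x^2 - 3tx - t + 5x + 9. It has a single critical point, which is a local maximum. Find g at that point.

70/3

∂g/∂t = -2t - 3x - 1 = 0 and ∂g/∂x = -3t - 6x + 5 = 0, so (t, x) = (-7, 13/3).
The Hessian has g_{tt} = -2, g_{xx} = -6, g_{tx} = -3, giving D = 3 > 0 with g_{tt} < 0, so the point is a local maximum.
g(-7, 13/3) = 70/3.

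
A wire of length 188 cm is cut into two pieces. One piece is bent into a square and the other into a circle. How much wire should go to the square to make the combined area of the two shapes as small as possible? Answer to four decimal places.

105.2986

Let x be the length used for the square. Square side x/4; circle radius (188−x)/(2π).
A(x) = (x/4)² + π·((188−x)/(2π))² = x²/16 + (188−x)²/(4π) for 0 ≤ x ≤ 188. A'(x) = x/8 − (188−x)/(2π) = 0 gives x = 4·188/(π+4) ≈ 105.2986.
A'' = 1/8 + 1/(2π) > 0, so this gives the minimum combined area; x ≈ 105.2986 cm to the square.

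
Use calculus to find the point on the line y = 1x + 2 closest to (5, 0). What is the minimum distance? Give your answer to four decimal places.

4.9497

Minimize D(x)^2 = (x - 5)^2 + (x + 2)^2.
d/dx[D^2] = 2(x - 5) + 2·1·(x + 2) = 0 ⇒ x = 3/2.
Then y = 7/2 and the distance is √(49/2) ≈ 4.9497.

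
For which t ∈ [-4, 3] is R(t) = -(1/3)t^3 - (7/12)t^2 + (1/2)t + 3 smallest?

The derivative is -t^2 - (7/6)t + 1/2, which vanishes at t = -3/2 and t = 1/3.
Candidates: R(-4) = 13; R(-3/2) = 33/16; R(1/3) = 1001/324; R(3) = -39/4.
The minimum over the interval is -39/4, attained at t = 3.

3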